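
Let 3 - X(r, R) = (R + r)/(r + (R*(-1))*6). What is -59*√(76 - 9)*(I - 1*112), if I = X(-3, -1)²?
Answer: 49501*√67/9 ≈ 45020.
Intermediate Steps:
X(r, R) = 3 - (R + r)/(r - 6*R) (X(r, R) = 3 - (R + r)/(r + (R*(-1))*6) = 3 - (R + r)/(r - R*6) = 3 - (R + r)/(r - 6*R))
I = 169/9 (I = ((-2*(-3) + 19*(-1))/(-1*(-3) + 6*(-1)))² = ((6 - 19)/(3 - 6))² = (-13/(-3))² = (-⅓*(-13))² = (13/3)² = 169/9 ≈ 18.778)
-59*√(76 - 9)*(I - 1*112) = -59*√(76 - 9)*(169/9 - 1*112) = -59*√67*(169/9 - 112) = -59*√67*(-839)/9 = -(-49501)*√67/9 = 49501*√67/9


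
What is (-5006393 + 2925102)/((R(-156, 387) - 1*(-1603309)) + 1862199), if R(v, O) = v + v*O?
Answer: -2081291/3404980 ≈ -0.61125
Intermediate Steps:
R(v, O) = v + O*v
(-5006393 + 2925102)/((R(-156, 387) - 1*(-1603309)) + 1862199) = (-5006393 + 2925102)/((-156*(1 + 387) - 1*(-1603309)) + 1862199) = -2081291/((-156*388 + 1603309) + 1862199) = -2081291/((-60528 + 1603309) + 1862199) = -2081291/(1542781 + 1862199) = -2081291/3404980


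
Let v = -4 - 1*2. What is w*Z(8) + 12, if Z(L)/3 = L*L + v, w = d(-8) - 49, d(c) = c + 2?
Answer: -9558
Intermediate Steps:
d(c) = 2 + c
w = -55 (w = (2 - 8) - 49 = -6 - 49 = -55)
v = -6 (v = -4 - 2 = -6)
Z(L) = -18 + 3*L² (Z(L) = 3*(L*L - 6) = 3*(L² - 6) = 3*(-6 + L²) = -18 + 3*L²)
w*Z(8) + 12 = -55*(-18 + 3*8²) + 12 = -55*(-18 + 3*64) + 12 = -55*(-18 + 192) + 12 = -55*174 + 12 = -9570 + 12 = -9558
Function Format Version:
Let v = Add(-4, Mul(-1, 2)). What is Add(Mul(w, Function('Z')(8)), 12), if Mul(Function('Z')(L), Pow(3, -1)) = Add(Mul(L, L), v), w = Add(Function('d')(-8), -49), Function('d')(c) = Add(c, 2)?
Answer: -9558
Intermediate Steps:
Function('d')(c) = Add(2, c)
w = -55 (w = Add(Add(2, -8), -49) = Add(-6, -49) = -55)
v = -6 (v = Add(-4, -2) = -6)
Function('Z')(L) = Add(-18, Mul(3, Pow(L, 2))) (Function('Z')(L) = Mul(3, Add(Mul(L, L), -6)) = Mul(3, Add(Pow(L, 2), -6)) = Mul(3, Add(-6, Pow(L, 2))) = Add(-18, Mul(3, Pow(L, 2))))
Add(Mul(w, Function('Z')(8)), 12) = Add(Mul(-55, Add(-18, Mul(3, Pow(8, 2)))), 12) = Add(Mul(-55, Add(-18, Mul(3, 64))), 12) = Add(Mul(-55, Add(-18, 192)), 12) = Add(Mul(-55, 174), 12) = Add(-9570, 12) = -9558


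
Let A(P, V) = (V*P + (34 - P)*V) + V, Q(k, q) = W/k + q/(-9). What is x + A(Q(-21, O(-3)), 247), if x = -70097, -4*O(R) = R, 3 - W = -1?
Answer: -61452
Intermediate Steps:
W = 4 (W = 3 - 1*(-1) = 3 + 1 = 4)
O(R) = -R/4
Q(k, q) = 4/k - q/9 (Q(k, q) = 4/k + q/(-9) = 4/k + q*(-⅑) = 4/k - q/9)
A(P, V) = V + P*V + V*(34 - P) (A(P, V) = (P*V + V*(34 - P)) + V = V + P*V + V*(34 - P))
x + A(Q(-21, O(-3)), 247) = -70097 + 35*247 = -70097 + 8645 = -61452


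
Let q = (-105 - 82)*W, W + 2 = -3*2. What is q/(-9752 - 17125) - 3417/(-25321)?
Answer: 3174029/40032501 ≈ 0.079286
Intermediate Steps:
W = -8 (W = -2 - 3*2 = -2 - 6 = -8)
q = 1496 (q = (-105 - 82)*(-8) = -187*(-8) = 1496)
q/(-9752 - 17125) - 3417/(-25321) = 1496/(-9752 - 17125) - 3417/(-25321) = 1496/(-26877) - 3417*(-1/25321) = 1496*(-1/26877) + 3417/25321 = -88/1581 + 3417/25321 = 3174029/40032501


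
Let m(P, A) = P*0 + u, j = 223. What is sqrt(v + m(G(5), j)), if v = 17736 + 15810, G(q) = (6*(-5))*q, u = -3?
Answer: 3*sqrt(3727) ≈ 183.15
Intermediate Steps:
G(q) = -30*q
m(P, A) = -3 (m(P, A) = P*0 - 3 = 0 - 3 = -3)
v = 33546
sqrt(v + m(G(5), j)) = sqrt(33546 - 3) = sqrt(33543) = 3*sqrt(3727)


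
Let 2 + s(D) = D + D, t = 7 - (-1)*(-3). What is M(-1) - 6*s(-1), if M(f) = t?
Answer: 28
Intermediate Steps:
t = 4 (t = 7 - 1*3 = 7 - 3 = 4)
s(D) = -2 + 2*D (s(D) = -2 + (D + D) = -2 + 2*D)
M(f) = 4
M(-1) - 6*s(-1) = 4 - 6*(-2 + 2*(-1)) = 4 - 6*(-2 - 2) = 4 - 6*(-4) = 4 + 24 = 28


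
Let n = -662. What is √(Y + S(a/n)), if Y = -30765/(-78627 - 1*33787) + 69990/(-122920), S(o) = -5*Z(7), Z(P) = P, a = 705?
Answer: I*√4211996046536749373/345448222 ≈ 5.941*I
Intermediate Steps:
S(o) = -35 (S(o) = -5*7 = -35)
Y = -204311103/690896444 (Y = -30765/(-78627 - 33787) + 69990*(-1/122920) = -30765/(-112414) - 6999/12292 = -30765*(-1/112414) - 6999/12292 = 30765/112414 - 6999/12292 = -204311103/690896444 ≈ -0.29572)
√(Y + S(a/n)) = √(-204311103/690896444 - 35) = √(-24385686643/690896444) = I*√4211996046536749373/345448222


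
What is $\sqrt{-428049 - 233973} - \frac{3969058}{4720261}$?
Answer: $- \frac{3969058}{4720261} + 3 i \sqrt{73558} \approx -0.84086 + 813.65 i$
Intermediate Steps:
$\sqrt{-428049 - 233973} - \frac{3969058}{4720261} = \sqrt{-662022} - 3969058 \cdot \frac{1}{4720261} = 3 i \sqrt{73558} - \frac{3969058}{4720261} = - \frac{3969058}{4720261} + 3 i \sqrt{73558}$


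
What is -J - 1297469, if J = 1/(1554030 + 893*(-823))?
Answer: -1062745180680/819091 ≈ -1.2975e+6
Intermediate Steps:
J = 1/819091 (J = 1/(1554030 - 734939) = 1/819091 ≈ 1.2209e-6)
-J - 1297469 = -1*1/819091 - 1297469 = -1/819091 - 1297469 = -1062745180680/819091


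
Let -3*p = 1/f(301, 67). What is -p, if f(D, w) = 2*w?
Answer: 1/402 ≈ 0.0024876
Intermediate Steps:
p = -1/402 (p = -1/(3*(2*67)) = -⅓/134 = -⅓*1/134 = -1/402 ≈ -0.0024876)
-p = -1*(-1/402) = 1/402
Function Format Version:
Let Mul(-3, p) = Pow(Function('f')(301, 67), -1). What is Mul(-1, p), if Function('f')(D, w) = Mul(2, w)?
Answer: Rational(1, 402) ≈ 0.0024876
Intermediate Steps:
p = Rational(-1, 402) (p = Mul(Rational(-1, 3), Pow(Mul(2, 67), -1)) = Mul(Rational(-1, 3), Pow(134, -1)) = Mul(Rational(-1, 3), Rational(1, 134)) = Rational(-1, 402) ≈ -0.0024876)
Mul(-1, p) = Mul(-1, Rational(-1, 402)) = Rational(1, 402)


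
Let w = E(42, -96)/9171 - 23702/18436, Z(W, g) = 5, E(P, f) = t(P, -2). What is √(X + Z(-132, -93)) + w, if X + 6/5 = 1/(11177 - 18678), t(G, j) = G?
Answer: -36099455/28179426 + √5344987570/37505 ≈ 0.66827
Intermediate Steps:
E(P, f) = P
X = -45011/37505 (X = -6/5 + 1/(11177 - 18678) = -6/5 + 1/(-7501) = -6/5 - 1/7501 = -45011/37505 ≈ -1.2001)
w = -36099455/28179426 (w = 42/9171 - 23702/18436 = 42*(1/9171) - 23702*1/18436 = 14/3057 - 11851/9218 = -36099455/28179426 ≈ -1.2811)
√(X + Z(-132, -93)) + w = √(-45011/37505 + 5) - 36099455/28179426 = √(142514/37505) - 36099455/28179426 = √5344987570/37505 - 36099455/28179426 = -36099455/28179426 + √5344987570/37505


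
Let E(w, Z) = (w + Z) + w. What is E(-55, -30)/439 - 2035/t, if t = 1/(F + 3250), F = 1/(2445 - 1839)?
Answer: -1759483345705/266034 ≈ -6.6138e+6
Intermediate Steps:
F = 1/606 ≈ 0.0016502
E(w, Z) = Z + 2*w (E(w, Z) = (Z + w) + w = Z + 2*w)
t = 606/1969501 (t = 1/(1/606 + 3250) = 1/(1969501/606) = 606/1969501 ≈ 0.00030769)
E(-55, -30)/439 - 2035/t = (-30 + 2*(-55))/439 - 2035/606/1969501 = (-30 - 110)*(1/439) - 2035*1969501/606 = -140*1/439 - 4007934535/606 = -140/439 - 4007934535/606 = -1759483345705/266034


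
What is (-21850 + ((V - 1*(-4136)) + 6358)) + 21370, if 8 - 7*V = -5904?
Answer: 76010/7 ≈ 10859.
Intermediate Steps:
V = 5912/7 (V = 8/7 - ⅐*(-5904) = 8/7 + 5904/7 = 5912/7 ≈ 844.57)
(-21850 + ((V - 1*(-4136)) + 6358)) + 21370 = (-21850 + ((5912/7 - 1*(-4136)) + 6358)) + 21370 = (-21850 + ((5912/7 + 4136) + 6358)) + 21370 = (-21850 + (34864/7 + 6358)) + 21370 = (-21850 + 79370/7) + 21370 = -73580/7 + 21370 = 76010/7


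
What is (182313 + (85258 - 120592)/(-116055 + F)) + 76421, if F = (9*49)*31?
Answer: 1471680955/5688 ≈ 2.5873e+5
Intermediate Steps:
F = 13671 (F = 441*31 = 13671)
(182313 + (85258 - 120592)/(-116055 + F)) + 76421 = (182313 + (85258 - 120592)/(-116055 + 13671)) + 76421 = (182313 - 35334/(-102384)) + 76421 = (182313 - 35334*(-1/102384)) + 76421 = (182313 + 1963/5688) + 76421 = 1036998307/5688 + 76421 = 1471680955/5688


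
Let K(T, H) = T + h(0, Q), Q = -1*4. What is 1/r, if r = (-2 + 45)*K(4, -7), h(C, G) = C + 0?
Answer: 1/172 ≈ 0.0058140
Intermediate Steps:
Q = -4
h(C, G) = C
K(T, H) = T (K(T, H) = T + 0 = T)
r = 172 (r = (-2 + 45)*4 = 43*4 = 172)
1/r = 1/172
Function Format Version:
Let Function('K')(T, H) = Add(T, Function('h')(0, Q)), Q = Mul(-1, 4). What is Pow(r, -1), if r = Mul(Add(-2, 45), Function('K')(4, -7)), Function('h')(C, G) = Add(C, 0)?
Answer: Rational(1, 172) ≈ 0.0058140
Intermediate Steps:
Q = -4
Function('h')(C, G) = C
Function('K')(T, H) = T (Function('K')(T, H) = Add(T, 0) = T)
r = 172 (r = Mul(Add(-2, 45), 4) = Mul(43, 4) = 172)
Pow(r, -1) = Pow(172, -1) = Rational(1, 172)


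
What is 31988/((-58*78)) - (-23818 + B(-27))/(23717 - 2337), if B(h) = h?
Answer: -28801433/4836156 ≈ -5.9554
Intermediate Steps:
31988/((-58*78)) - (-23818 + B(-27))/(23717 - 2337) = 31988/((-58*78)) - (-23818 - 27)/(23717 - 2337) = 31988/(-4524) - (-23845)/21380 = 31988*(-1/4524) - (-23845)/21380 = -7997/1131 - 1*(-4769/4276) = -7997/1131 + 4769/4276 = -28801433/4836156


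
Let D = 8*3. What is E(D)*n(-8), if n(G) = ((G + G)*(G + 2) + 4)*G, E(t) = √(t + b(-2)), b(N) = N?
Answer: -800*√22 ≈ -3752.3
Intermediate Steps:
D = 24
E(t) = √(-2 + t) (E(t) = √(t - 2) = √(-2 + t))
n(G) = G*(4 + 2*G*(2 + G)) (n(G) = ((2*G)*(2 + G) + 4)*G = (2*G*(2 + G) + 4)*G = (4 + 2*G*(2 + G))*G = G*(4 + 2*G*(2 + G)))
E(D)*n(-8) = √(-2 + 24)*(2*(-8)*(2 + (-8)² + 2*(-8))) = √22*(2*(-8)*(2 + 64 - 16)) = √22*(2*(-8)*50) = √22*(-800) = -800*√22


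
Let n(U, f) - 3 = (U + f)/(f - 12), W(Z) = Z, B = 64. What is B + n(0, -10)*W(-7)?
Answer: 438/11 ≈ 39.818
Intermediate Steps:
n(U, f) = 3 + (U + f)/(-12 + f) (n(U, f) = 3 + (U + f)/(f - 12) = 3 + (U + f)/(-12 + f))
B + n(0, -10)*W(-7) = 64 + ((-36 + 0 + 4*(-10))/(-12 - 10))*(-7) = 64 + ((-36 + 0 - 40)/(-22))*(-7) = 64 - 1/22*(-76)*(-7) = 64 + (38/11)*(-7) = 64 - 266/11 = 438/11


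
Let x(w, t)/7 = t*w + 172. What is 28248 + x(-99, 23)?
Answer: 13513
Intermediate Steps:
x(w, t) = 1204 + 7*t*w (x(w, t) = 7*(t*w + 172) = 7*(172 + t*w) = 1204 + 7*t*w)
28248 + x(-99, 23) = 28248 + (1204 + 7*23*(-99)) = 28248 + (1204 - 15939) = 28248 - 14735 = 13513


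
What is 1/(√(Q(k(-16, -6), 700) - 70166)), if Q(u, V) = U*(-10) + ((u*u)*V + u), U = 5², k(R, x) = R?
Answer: √6798/27192 ≈ 0.0030321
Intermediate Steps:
U = 25
Q(u, V) = -250 + u + V*u² (Q(u, V) = 25*(-10) + ((u*u)*V + u) = -250 + (u²*V + u) = -250 + (V*u² + u) = -250 + (u + V*u²) = -250 + u + V*u²)
1/(√(Q(k(-16, -6), 700) - 70166)) = 1/(√((-250 - 16 + 700*(-16)²) - 70166)) = 1/(√((-250 - 16 + 700*256) - 70166)) = 1/(√((-250 - 16 + 179200) - 70166)) = 1/(√(178934 - 70166)) = 1/(√108768) = 1/(4*√6798) = √6798/27192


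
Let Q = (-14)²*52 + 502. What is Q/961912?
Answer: 5347/480956 ≈ 0.011117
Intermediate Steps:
Q = 10694 (Q = 196*52 + 502 = 10192 + 502 = 10694)
Q/961912 = 10694/961912 = 10694*(1/961912) = 5347/480956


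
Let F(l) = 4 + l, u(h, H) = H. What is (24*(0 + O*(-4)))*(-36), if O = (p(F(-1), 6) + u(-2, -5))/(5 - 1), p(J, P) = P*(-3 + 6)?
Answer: 11232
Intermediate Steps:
p(J, P) = 3*P (p(J, P) = P*3 = 3*P)
O = 13/4 (O = (3*6 - 5)/(5 - 1) = (18 - 5)/4 = 13*(¼) = 13/4 ≈ 3.2500)
(24*(0 + O*(-4)))*(-36) = (24*(0 + (13/4)*(-4)))*(-36) = (24*(0 - 13))*(-36) = (24*(-13))*(-36) = -312*(-36) = 11232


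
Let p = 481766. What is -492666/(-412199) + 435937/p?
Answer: 417042523619/198583463434 ≈ 2.1001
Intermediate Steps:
-492666/(-412199) + 435937/p = -492666/(-412199) + 435937/481766 = -492666*(-1/412199) + 435937*(1/481766) = 492666/412199 + 435937/481766 = 417042523619/198583463434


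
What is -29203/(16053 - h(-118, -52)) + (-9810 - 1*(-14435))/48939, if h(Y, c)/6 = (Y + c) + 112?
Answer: -13669808/8107561 ≈ -1.6861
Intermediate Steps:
h(Y, c) = 672 + 6*Y + 6*c (h(Y, c) = 6*((Y + c) + 112) = 6*(112 + Y + c) = 672 + 6*Y + 6*c)
-29203/(16053 - h(-118, -52)) + (-9810 - 1*(-14435))/48939 = -29203/(16053 - (672 + 6*(-118) + 6*(-52))) + (-9810 - 1*(-14435))/48939 = -29203/(16053 - (672 - 708 - 312)) + (-9810 + 14435)*(1/48939) = -29203/(16053 - 1*(-348)) + 4625*(1/48939) = -29203/(16053 + 348) + 4625/48939 = -29203/16401 + 4625/48939 = -13669808/8107561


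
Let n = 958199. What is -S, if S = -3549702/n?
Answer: 3549702/958199 ≈ 3.7046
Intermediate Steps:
S = -3549702/958199 ≈ -3.7046
-S = -1*(-3549702/958199) = 3549702/958199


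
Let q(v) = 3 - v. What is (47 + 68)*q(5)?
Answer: -230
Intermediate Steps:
(47 + 68)*q(5) = (47 + 68)*(3 - 1*5) = 115*(3 - 5) = 115*(-2) = -230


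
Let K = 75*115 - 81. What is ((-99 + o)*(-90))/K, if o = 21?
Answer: 585/712 ≈ 0.82163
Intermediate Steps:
K = 8544 (K = 8625 - 81 = 8544)
((-99 + o)*(-90))/K = ((-99 + 21)*(-90))/8544 = -78*(-90)*(1/8544) = 7020*(1/8544) = 585/712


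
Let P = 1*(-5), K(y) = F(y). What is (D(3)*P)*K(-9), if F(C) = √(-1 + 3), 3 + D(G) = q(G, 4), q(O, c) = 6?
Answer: -15*√2 ≈ -21.213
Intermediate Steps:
D(G) = 3 (D(G) = -3 + 6 = 3)
F(C) = √2
K(y) = √2
P = -5
(D(3)*P)*K(-9) = (3*(-5))*√2 = -15*√2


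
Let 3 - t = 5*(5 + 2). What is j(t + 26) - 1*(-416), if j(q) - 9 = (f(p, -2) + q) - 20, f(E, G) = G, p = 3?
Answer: 397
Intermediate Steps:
t = -32 (t = 3 - 5*(5 + 2) = 3 - 5*7 = 3 - 1*35 = 3 - 35 = -32)
j(q) = -13 + q (j(q) = 9 + ((-2 + q) - 20) = 9 + (-22 + q) = -13 + q)
j(t + 26) - 1*(-416) = (-13 + (-32 + 26)) - 1*(-416) = (-13 - 6) + 416 = -19 + 416 = 397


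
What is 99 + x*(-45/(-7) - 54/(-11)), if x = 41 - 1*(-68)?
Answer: 102780/77 ≈ 1334.8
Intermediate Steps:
x = 109 (x = 41 + 68 = 109)
99 + x*(-45/(-7) - 54/(-11)) = 99 + 109*(-45/(-7) - 54/(-11)) = 99 + 109*(-45*(-⅐) - 54*(-1/11)) = 99 + 109*(45/7 + 54/11) = 99 + 109*(873/77) = 99 + 95157/77 = 102780/77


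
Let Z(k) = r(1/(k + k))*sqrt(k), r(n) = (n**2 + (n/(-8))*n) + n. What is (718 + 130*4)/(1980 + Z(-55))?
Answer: 46401428480000/74212300884681 + 211351360*I*sqrt(55)/74212300884681 ≈ 0.62525 + 2.1121e-5*I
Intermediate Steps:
r(n) = n + 7*n**2/8 (r(n) = (n**2 + (n*(-1/8))*n) + n = (n**2 + (-n/8)*n) + n = (n**2 - n**2/8) + n = 7*n**2/8 + n = n + 7*n**2/8)
Z(k) = (8 + 7/(2*k))/(16*sqrt(k)) (Z(k) = ((8 + 7/(k + k))/(8*(k + k)))*sqrt(k) = ((8 + 7/((2*k)))/(8*((2*k))))*sqrt(k) = ((1/(2*k))*(8 + 7*(1/(2*k)))/8)*sqrt(k) = ((1/(2*k))*(8 + 7/(2*k))/8)*sqrt(k) = ((8 + 7/(2*k))/(16*k))*sqrt(k) = (8 + 7/(2*k))/(16*sqrt(k)))
(718 + 130*4)/(1980 + Z(-55)) = (718 + 130*4)/(1980 + (7 + 16*(-55))/(32*(-55)**(3/2))) = (718 + 520)/(1980 + (I*sqrt(55)/3025)*(7 - 880)/32) = 1238/(1980 + (1/32)*(I*sqrt(55)/3025)*(-873)) = 1238/(1980 - 873*I*sqrt(55)/96800)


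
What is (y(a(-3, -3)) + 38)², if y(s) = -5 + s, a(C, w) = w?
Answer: 900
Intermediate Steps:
(y(a(-3, -3)) + 38)² = ((-5 - 3) + 38)² = (-8 + 38)² = 30² = 900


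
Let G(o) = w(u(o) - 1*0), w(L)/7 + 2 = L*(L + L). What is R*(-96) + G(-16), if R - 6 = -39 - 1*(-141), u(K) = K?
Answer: -6798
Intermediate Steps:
R = 108 (R = 6 + (-39 - 1*(-141)) = 6 + (-39 + 141) = 6 + 102 = 108)
w(L) = -14 + 14*L² (w(L) = -14 + 7*(L*(L + L)) = -14 + 7*(L*(2*L)) = -14 + 7*(2*L²) = -14 + 14*L²)
G(o) = -14 + 14*o² (G(o) = -14 + 14*(o - 1*0)² = -14 + 14*(o + 0)² = -14 + 14*o²)
R*(-96) + G(-16) = 108*(-96) + (-14 + 14*(-16)²) = -10368 + (-14 + 14*256) = -10368 + (-14 + 3584) = -10368 + 3570 = -6798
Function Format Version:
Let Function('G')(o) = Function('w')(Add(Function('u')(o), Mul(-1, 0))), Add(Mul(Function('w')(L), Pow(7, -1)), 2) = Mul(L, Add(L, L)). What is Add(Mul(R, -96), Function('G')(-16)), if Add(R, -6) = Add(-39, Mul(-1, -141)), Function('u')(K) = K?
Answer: -6798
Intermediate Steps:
R = 108 (R = Add(6, Add(-39, Mul(-1, -141))) = Add(6, Add(-39, 141)) = Add(6, 102) = 108)
Function('w')(L) = Add(-14, Mul(14, Pow(L, 2))) (Function('w')(L) = Add(-14, Mul(7, Mul(L, Add(L, L)))) = Add(-14, Mul(7, Mul(L, Mul(2, L)))) = Add(-14, Mul(7, Mul(2, Pow(L, 2)))) = Add(-14, Mul(14, Pow(L, 2))))
Function('G')(o) = Add(-14, Mul(14, Pow(o, 2))) (Function('G')(o) = Add(-14, Mul(14, Pow(Add(o, Mul(-1, 0)), 2))) = Add(-14, Mul(14, Pow(Add(o, 0), 2))) = Add(-14, Mul(14, Pow(o, 2))))
Add(Mul(R, -96), Function('G')(-16)) = Add(Mul(108, -96), Add(-14, Mul(14, Pow(-16, 2)))) = Add(-10368, Add(-14, Mul(14, 256))) = Add(-10368, Add(-14, 3584)) = Add(-10368, 3570) = -6798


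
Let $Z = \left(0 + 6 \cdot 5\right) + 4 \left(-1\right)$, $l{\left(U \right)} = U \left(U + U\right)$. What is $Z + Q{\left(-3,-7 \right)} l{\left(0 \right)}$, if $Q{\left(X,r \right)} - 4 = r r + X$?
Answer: $26$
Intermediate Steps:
$Q{\left(X,r \right)} = 4 + X + r^{2}$ ($Q{\left(X,r \right)} = 4 + \left(r r + X\right) = 4 + \left(r^{2} + X\right) = 4 + \left(X + r^{2}\right) = 4 + X + r^{2}$)
$l{\left(U \right)} = 2 U^{2}$ ($l{\left(U \right)} = U 2 U = 2 U^{2}$)
$Z = 26$ ($Z = \left(0 + 30\right) - 4 = 30 - 4 = 26$)
$Z + Q{\left(-3,-7 \right)} l{\left(0 \right)} = 26 + \left(4 - 3 + \left(-7\right)^{2}\right) 2 \cdot 0^{2} = 26 + \left(4 - 3 + 49\right) 2 \cdot 0 = 26 + 50 \cdot 0 = 26 + 0 = 26$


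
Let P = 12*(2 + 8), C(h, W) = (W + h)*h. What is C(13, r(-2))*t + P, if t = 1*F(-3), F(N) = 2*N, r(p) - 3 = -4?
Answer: -816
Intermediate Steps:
r(p) = -1 (r(p) = 3 - 4 = -1)
C(h, W) = h*(W + h)
t = -6 (t = 1*(2*(-3)) = 1*(-6) = -6)
P = 120 (P = 12*10 = 120)
C(13, r(-2))*t + P = (13*(-1 + 13))*(-6) + 120 = (13*12)*(-6) + 120 = 156*(-6) + 120 = -936 + 120 = -816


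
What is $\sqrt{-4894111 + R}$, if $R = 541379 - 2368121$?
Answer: $i \sqrt{6720853} \approx 2592.5 i$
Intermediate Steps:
$R = -1826742$ ($R = 541379 - 2368121 = -1826742$)
$\sqrt{-4894111 + R} = \sqrt{-4894111 - 1826742} = \sqrt{-6720853} = i \sqrt{6720853}$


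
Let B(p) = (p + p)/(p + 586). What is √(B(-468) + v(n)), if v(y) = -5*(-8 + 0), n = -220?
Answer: 2*√27907/59 ≈ 5.6628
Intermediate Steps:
v(y) = 40 (v(y) = -5*(-8) = 40)
B(p) = 2*p/(586 + p) (B(p) = (2*p)/(586 + p) = 2*p/(586 + p))
√(B(-468) + v(n)) = √(2*(-468)/(586 - 468) + 40) = √(2*(-468)/118 + 40) = √(2*(-468)*(1/118) + 40) = √(-468/59 + 40) = √(1892/59) = 2*√27907/59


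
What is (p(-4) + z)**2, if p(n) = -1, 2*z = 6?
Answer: 4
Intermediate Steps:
z = 3 (z = (1/2)*6 = 3)
(p(-4) + z)**2 = (-1 + 3)**2 = 2**2 = 4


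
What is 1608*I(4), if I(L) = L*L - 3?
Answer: 20904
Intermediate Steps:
I(L) = -3 + L² (I(L) = L² - 3 = -3 + L²)
1608*I(4) = 1608*(-3 + 4²) = 1608*(-3 + 16) = 1608*13 = 20904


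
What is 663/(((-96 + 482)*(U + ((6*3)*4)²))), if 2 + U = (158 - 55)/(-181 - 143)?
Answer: 107406/324020945 ≈ 0.00033148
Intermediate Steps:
U = -751/324 (U = -2 + (158 - 55)/(-181 - 143) = -2 + 103/(-324) = -2 + 103*(-1/324) = -2 - 103/324 = -751/324 ≈ -2.3179)
663/(((-96 + 482)*(U + ((6*3)*4)²))) = 663/(((-96 + 482)*(-751/324 + ((6*3)*4)²))) = 663/((386*(-751/324 + (18*4)²))) = 663/((386*(-751/324 + 72²))) = 663/((386*(-751/324 + 5184))) = 663/((386*(1678865/324))) = 663/(324020945/162) = 663*(162/324020945) = 107406/324020945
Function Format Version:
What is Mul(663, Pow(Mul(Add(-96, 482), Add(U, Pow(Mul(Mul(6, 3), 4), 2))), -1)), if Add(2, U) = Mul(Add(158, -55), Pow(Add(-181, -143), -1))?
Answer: Rational(107406, 324020945) ≈ 0.00033148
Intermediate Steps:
U = Rational(-751, 324) (U = Add(-2, Mul(Add(158, -55), Pow(Add(-181, -143), -1))) = Add(-2, Mul(103, Pow(-324, -1))) = Add(-2, Mul(103, Rational(-1, 324))) = Add(-2, Rational(-103, 324)) = Rational(-751, 324) ≈ -2.3179)
Mul(663, Pow(Mul(Add(-96, 482), Add(U, Pow(Mul(Mul(6, 3), 4), 2))), -1)) = Mul(663, Pow(Mul(Add(-96, 482), Add(Rational(-751, 324), Pow(Mul(Mul(6, 3), 4), 2))), -1)) = Mul(663, Pow(Mul(386, Add(Rational(-751, 324), Pow(Mul(18, 4), 2))), -1)) = Mul(663, Pow(Mul(386, Add(Rational(-751, 324), Pow(72, 2))), -1)) = Mul(663, Pow(Mul(386, Add(Rational(-751, 324), 5184)), -1)) = Mul(663, Pow(Mul(386, Rational(1678865, 324)), -1)) = Mul(663, Pow(Rational(324020945, 162), -1)) = Mul(663, Rational(162, 324020945)) = Rational(107406, 324020945)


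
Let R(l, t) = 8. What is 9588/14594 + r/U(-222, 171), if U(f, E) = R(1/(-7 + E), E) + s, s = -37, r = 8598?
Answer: -62600580/211613 ≈ -295.83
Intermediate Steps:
U(f, E) = -29 (U(f, E) = 8 - 37 = -29)
9588/14594 + r/U(-222, 171) = 9588/14594 + 8598/(-29) = 9588*(1/14594) + 8598*(-1/29) = 4794/7297 - 8598/29 = -62600580/211613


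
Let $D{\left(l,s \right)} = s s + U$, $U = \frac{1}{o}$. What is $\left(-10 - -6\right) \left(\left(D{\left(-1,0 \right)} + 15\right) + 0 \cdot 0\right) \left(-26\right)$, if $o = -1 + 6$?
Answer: $\frac{7904}{5} \approx 1580.8$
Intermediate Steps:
$o = 5$
$U = \frac{1}{5} \approx 0.2$
$D{\left(l,s \right)} = \frac{1}{5} + s^{2}$ ($D{\left(l,s \right)} = s s + \frac{1}{5} = s^{2} + \frac{1}{5} = \frac{1}{5} + s^{2}$)
$\left(-10 - -6\right) \left(\left(D{\left(-1,0 \right)} + 15\right) + 0 \cdot 0\right) \left(-26\right) = \left(-10 - -6\right) \left(\left(\left(\frac{1}{5} + 0^{2}\right) + 15\right) + 0 \cdot 0\right) \left(-26\right) = \left(-10 + 6\right) \left(\left(\left(\frac{1}{5} + 0\right) + 15\right) + 0\right) \left(-26\right) = - 4 \left(\left(\frac{1}{5} + 15\right) + 0\right) \left(-26\right) = - 4 \left(\frac{76}{5} + 0\right) \left(-26\right) = \left(-4\right) \frac{76}{5} \left(-26\right) = \left(- \frac{304}{5}\right) \left(-26\right) = \frac{7904}{5}$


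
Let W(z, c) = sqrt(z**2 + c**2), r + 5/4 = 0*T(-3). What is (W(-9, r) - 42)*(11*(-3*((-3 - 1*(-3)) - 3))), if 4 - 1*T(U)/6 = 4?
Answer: -4158 + 99*sqrt(1321)/4 ≈ -3258.4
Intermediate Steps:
T(U) = 0 (T(U) = 24 - 6*4 = 24 - 24 = 0)
r = -5/4 (r = -5/4 + 0*0 = -5/4 + 0 = -5/4 ≈ -1.2500)
W(z, c) = sqrt(c**2 + z**2)
(W(-9, r) - 42)*(11*(-3*((-3 - 1*(-3)) - 3))) = (sqrt((-5/4)**2 + (-9)**2) - 42)*(11*(-3*((-3 - 1*(-3)) - 3))) = (sqrt(25/16 + 81) - 42)*(11*(-3*((-3 + 3) - 3))) = (sqrt(1321/16) - 42)*(11*(-3*(0 - 3))) = (sqrt(1321)/4 - 42)*(11*(-3*(-3))) = (-42 + sqrt(1321)/4)*(11*9) = (-42 + sqrt(1321)/4)*99 = -4158 + 99*sqrt(1321)/4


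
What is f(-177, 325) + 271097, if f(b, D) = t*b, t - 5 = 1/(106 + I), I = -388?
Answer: 25399987/94 ≈ 2.7021e+5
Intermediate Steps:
t = 1409/282 (t = 5 + 1/(106 - 388) = 5 + 1/(-282) = 5 - 1/282 = 1409/282 ≈ 4.9965)
f(b, D) = 1409*b/282
f(-177, 325) + 271097 = (1409/282)*(-177) + 271097 = -83131/94 + 271097 = 25399987/94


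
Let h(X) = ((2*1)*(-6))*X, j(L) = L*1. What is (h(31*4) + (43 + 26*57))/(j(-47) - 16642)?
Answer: -37/16689 ≈ -0.0022170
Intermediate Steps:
j(L) = L
h(X) = -12*X (h(X) = (2*(-6))*X = -12*X)
(h(31*4) + (43 + 26*57))/(j(-47) - 16642) = (-372*4 + (43 + 26*57))/(-47 - 16642) = (-12*124 + (43 + 1482))/(-16689) = (-1488 + 1525)*(-1/16689) = 37*(-1/16689) = -37/16689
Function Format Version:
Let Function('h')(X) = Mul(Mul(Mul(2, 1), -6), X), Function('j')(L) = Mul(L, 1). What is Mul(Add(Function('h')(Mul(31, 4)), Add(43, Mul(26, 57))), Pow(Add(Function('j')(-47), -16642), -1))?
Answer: Rational(-37, 16689) ≈ -0.0022170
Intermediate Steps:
Function('j')(L) = L
Function('h')(X) = Mul(-12, X) (Function('h')(X) = Mul(Mul(2, -6), X) = Mul(-12, X))
Mul(Add(Function('h')(Mul(31, 4)), Add(43, Mul(26, 57))), Pow(Add(Function('j')(-47), -16642), -1)) = Mul(Add(Mul(-12, Mul(31, 4)), Add(43, Mul(26, 57))), Pow(Add(-47, -16642), -1)) = Mul(Add(Mul(-12, 124), Add(43, 1482)), Pow(-16689, -1)) = Mul(Add(-1488, 1525), Rational(-1, 16689)) = Mul(37, Rational(-1, 16689)) = Rational(-37, 16689)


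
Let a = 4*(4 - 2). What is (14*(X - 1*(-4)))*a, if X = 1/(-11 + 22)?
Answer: 5040/11 ≈ 458.18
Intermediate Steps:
X = 1/11 ≈ 0.090909
a = 8 (a = 4*2 = 8)
(14*(X - 1*(-4)))*a = (14*(1/11 - 1*(-4)))*8 = (14*(1/11 + 4))*8 = (14*(45/11))*8 = (630/11)*8 = 5040/11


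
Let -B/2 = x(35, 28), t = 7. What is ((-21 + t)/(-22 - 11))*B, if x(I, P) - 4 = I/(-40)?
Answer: -175/66 ≈ -2.6515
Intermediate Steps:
x(I, P) = 4 - I/40 (x(I, P) = 4 + I/(-40) = 4 + I*(-1/40) = 4 - I/40)
B = -25/4 (B = -2*(4 - 1/40*35) = -2*(4 - 7/8) = -2*25/8 = -25/4 ≈ -6.2500)
((-21 + t)/(-22 - 11))*B = ((-21 + 7)/(-22 - 11))*(-25/4) = -14/(-33)*(-25/4) = -14*(-1/33)*(-25/4) = (14/33)*(-25/4) = -175/66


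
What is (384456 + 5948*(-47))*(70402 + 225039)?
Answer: 30991760900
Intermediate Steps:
(384456 + 5948*(-47))*(70402 + 225039) = (384456 - 279556)*295441 = 104900*295441 = 30991760900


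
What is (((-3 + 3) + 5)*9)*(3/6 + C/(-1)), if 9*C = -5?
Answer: 95/2 ≈ 47.500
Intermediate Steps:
C = -5/9 (C = (⅑)*(-5) = -5/9 ≈ -0.55556)
(((-3 + 3) + 5)*9)*(3/6 + C/(-1)) = (((-3 + 3) + 5)*9)*(3/6 - 5/9/(-1)) = ((0 + 5)*9)*(3*(⅙) - 5/9*(-1)) = (5*9)*(½ + 5/9) = 45*(19/18) = 95/2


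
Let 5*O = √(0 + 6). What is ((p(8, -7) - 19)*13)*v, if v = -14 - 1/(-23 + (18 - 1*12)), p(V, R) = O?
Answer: 58539/17 - 3081*√6/85 ≈ 3354.7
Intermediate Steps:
O = √6/5 (O = √(0 + 6)/5 = √6/5 ≈ 0.48990)
p(V, R) = √6/5
v = -237/17 (v = -14 - 1/(-23 + (18 - 12)) = -14 - 1/(-23 + 6) = -14 - 1/(-17) = -14 - 1*(-1/17) = -14 + 1/17 = -237/17 ≈ -13.941)
((p(8, -7) - 19)*13)*v = ((√6/5 - 19)*13)*(-237/17) = ((-19 + √6/5)*13)*(-237/17) = (-247 + 13*√6/5)*(-237/17) = 58539/17 - 3081*√6/85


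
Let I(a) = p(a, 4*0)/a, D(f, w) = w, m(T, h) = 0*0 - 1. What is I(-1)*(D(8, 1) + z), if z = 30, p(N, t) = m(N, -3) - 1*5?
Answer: 186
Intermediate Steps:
m(T, h) = -1 (m(T, h) = 0 - 1 = -1)
p(N, t) = -6 (p(N, t) = -1 - 1*5 = -1 - 5 = -6)
I(a) = -6/a
I(-1)*(D(8, 1) + z) = (-6/(-1))*(1 + 30) = -6*(-1)*31 = 6*31 = 186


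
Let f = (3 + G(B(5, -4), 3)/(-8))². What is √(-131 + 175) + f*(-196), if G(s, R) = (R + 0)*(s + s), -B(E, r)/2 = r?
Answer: -1764 + 2*√11 ≈ -1757.4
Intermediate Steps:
B(E, r) = -2*r
G(s, R) = 2*R*s (G(s, R) = R*(2*s) = 2*R*s)
f = 9 (f = (3 + (2*3*(-2*(-4)))/(-8))² = (3 + (2*3*8)*(-⅛))² = (3 + 48*(-⅛))² = (3 - 6)² = (-3)² = 9)
√(-131 + 175) + f*(-196) = √(-131 + 175) + 9*(-196) = √44 - 1764 = 2*√11 - 1764 = -1764 + 2*√11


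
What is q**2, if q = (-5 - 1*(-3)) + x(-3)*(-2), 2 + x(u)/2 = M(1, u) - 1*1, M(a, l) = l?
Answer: 484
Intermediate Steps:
x(u) = -6 + 2*u (x(u) = -4 + 2*(u - 1*1) = -4 + 2*(u - 1) = -4 + 2*(-1 + u) = -4 + (-2 + 2*u) = -6 + 2*u)
q = 22 (q = (-5 - 1*(-3)) + (-6 + 2*(-3))*(-2) = (-5 + 3) + (-6 - 6)*(-2) = -2 - 12*(-2) = -2 + 24 = 22)
q**2 = 22**2 = 484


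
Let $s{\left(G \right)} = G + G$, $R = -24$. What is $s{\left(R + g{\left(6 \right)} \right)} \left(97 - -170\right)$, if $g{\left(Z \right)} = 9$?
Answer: $-8010$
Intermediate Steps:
$s{\left(G \right)} = 2 G$
$s{\left(R + g{\left(6 \right)} \right)} \left(97 - -170\right) = 2 \left(-24 + 9\right) \left(97 - -170\right) = 2 \left(-15\right) \left(97 + 170\right) = \left(-30\right) 267 = -8010$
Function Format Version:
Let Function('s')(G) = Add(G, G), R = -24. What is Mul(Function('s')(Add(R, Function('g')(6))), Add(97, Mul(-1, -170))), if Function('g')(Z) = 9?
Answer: -8010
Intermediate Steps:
Function('s')(G) = Mul(2, G)
Mul(Function('s')(Add(R, Function('g')(6))), Add(97, Mul(-1, -170))) = Mul(Mul(2, Add(-24, 9)), Add(97, Mul(-1, -170))) = Mul(Mul(2, -15), Add(97, 170)) = Mul(-30, 267) = -8010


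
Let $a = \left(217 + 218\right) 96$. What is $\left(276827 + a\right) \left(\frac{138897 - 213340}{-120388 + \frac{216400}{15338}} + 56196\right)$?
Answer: $\frac{569916555956304337}{31832668} \approx 1.7904 \cdot 10^{10}$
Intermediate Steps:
$a = 41760$ ($a = 435 \cdot 96 = 41760$)
$\left(276827 + a\right) \left(\frac{138897 - 213340}{-120388 + \frac{216400}{15338}} + 56196\right) = \left(276827 + 41760\right) \left(\frac{138897 - 213340}{-120388 + \frac{216400}{15338}} + 56196\right) = 318587 \left(- \frac{74443}{-120388 + 216400 \cdot \frac{1}{15338}} + 56196\right) = 318587 \left(- \frac{74443}{-120388 + \frac{108200}{7669}} + 56196\right) = 318587 \left(- \frac{74443}{- \frac{923147372}{7669}} + 56196\right) = 318587 \left(\left(-74443\right) \left(- \frac{7669}{923147372}\right) + 56196\right) = 318587 \left(\frac{19686323}{31832668} + 56196\right) = 318587 \cdot \frac{1788888297251}{31832668} = \frac{569916555956304337}{31832668}$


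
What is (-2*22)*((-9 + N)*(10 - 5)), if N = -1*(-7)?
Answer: 440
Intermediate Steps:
N = 7
(-2*22)*((-9 + N)*(10 - 5)) = (-2*22)*((-9 + 7)*(10 - 5)) = -(-88)*5 = -44*(-10) = 440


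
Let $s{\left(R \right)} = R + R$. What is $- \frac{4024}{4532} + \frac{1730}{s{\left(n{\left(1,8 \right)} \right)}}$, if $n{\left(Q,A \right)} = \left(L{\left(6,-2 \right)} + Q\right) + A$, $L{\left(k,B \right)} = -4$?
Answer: $\frac{195003}{1133} \approx 172.11$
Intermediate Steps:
$n{\left(Q,A \right)} = -4 + A + Q$ ($n{\left(Q,A \right)} = \left(-4 + Q\right) + A = -4 + A + Q$)
$s{\left(R \right)} = 2 R$
$- \frac{4024}{4532} + \frac{1730}{s{\left(n{\left(1,8 \right)} \right)}} = - \frac{4024}{4532} + \frac{1730}{2 \left(-4 + 8 + 1\right)} = \left(-4024\right) \frac{1}{4532} + \frac{1730}{2 \cdot 5} = - \frac{1006}{1133} + \frac{1730}{10} = - \frac{1006}{1133} + 1730 \cdot \frac{1}{10} = - \frac{1006}{1133} + 173 = \frac{195003}{1133}$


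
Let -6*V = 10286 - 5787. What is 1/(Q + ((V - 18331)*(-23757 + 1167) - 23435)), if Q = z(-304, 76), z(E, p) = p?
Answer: 1/431012666 ≈ 2.3201e-9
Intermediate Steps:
V = -4499/6 (V = -(10286 - 5787)/6 = -⅙*4499 = -4499/6 ≈ -749.83)
Q = 76
1/(Q + ((V - 18331)*(-23757 + 1167) - 23435)) = 1/(76 + ((-4499/6 - 18331)*(-23757 + 1167) - 23435)) = 1/(76 + (-114485/6*(-22590) - 23435)) = 1/(76 + (431036025 - 23435)) = 1/(76 + 431012590) = 1/431012666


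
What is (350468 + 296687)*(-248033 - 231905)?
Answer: -310594276390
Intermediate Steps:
(350468 + 296687)*(-248033 - 231905) = 647155*(-479938) = -310594276390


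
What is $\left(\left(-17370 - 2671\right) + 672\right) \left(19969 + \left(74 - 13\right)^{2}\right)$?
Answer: $-458851610$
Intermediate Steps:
$\left(\left(-17370 - 2671\right) + 672\right) \left(19969 + \left(74 - 13\right)^{2}\right) = \left(-20041 + 672\right) \left(19969 + 61^{2}\right) = - 19369 \left(19969 + 3721\right) = \left(-19369\right) 23690 = -458851610$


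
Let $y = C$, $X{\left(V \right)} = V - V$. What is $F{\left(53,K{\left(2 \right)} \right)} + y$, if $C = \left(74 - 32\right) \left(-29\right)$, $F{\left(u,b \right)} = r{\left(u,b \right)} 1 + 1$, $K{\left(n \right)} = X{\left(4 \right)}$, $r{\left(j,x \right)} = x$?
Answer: $-1217$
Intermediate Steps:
$X{\left(V \right)} = 0$
$K{\left(n \right)} = 0$
$F{\left(u,b \right)} = 1 + b$ ($F{\left(u,b \right)} = b 1 + 1 = b + 1 = 1 + b$)
$C = -1218$ ($C = 42 \left(-29\right) = -1218$)
$y = -1218$
$F{\left(53,K{\left(2 \right)} \right)} + y = \left(1 + 0\right) - 1218 = 1 - 1218 = -1217$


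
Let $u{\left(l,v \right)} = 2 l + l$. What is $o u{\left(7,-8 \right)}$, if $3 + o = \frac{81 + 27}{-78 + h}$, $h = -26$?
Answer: $- \frac{2205}{26} \approx -84.808$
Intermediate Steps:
$o = - \frac{105}{26}$ ($o = -3 + \frac{81 + 27}{-78 - 26} = -3 + \frac{108}{-104} = -3 + 108 \left(- \frac{1}{104}\right) = -3 - \frac{27}{26} = - \frac{105}{26} \approx -4.0385$)
$u{\left(l,v \right)} = 3 l$
$o u{\left(7,-8 \right)} = - \frac{105 \cdot 3 \cdot 7}{26} = \left(- \frac{105}{26}\right) 21 = - \frac{2205}{26}$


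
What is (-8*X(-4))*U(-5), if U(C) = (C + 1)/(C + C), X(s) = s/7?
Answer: 64/35 ≈ 1.8286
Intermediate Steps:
X(s) = s/7 (X(s) = s*(1/7) = s/7)
U(C) = (1 + C)/(2*C) (U(C) = (1 + C)/((2*C)) = (1 + C)*(1/(2*C)) = (1 + C)/(2*C))
(-8*X(-4))*U(-5) = (-8*(-4)/7)*((1/2)*(1 - 5)/(-5)) = (-8*(-4/7))*((1/2)*(-1/5)*(-4)) = (32/7)*(2/5) = 64/35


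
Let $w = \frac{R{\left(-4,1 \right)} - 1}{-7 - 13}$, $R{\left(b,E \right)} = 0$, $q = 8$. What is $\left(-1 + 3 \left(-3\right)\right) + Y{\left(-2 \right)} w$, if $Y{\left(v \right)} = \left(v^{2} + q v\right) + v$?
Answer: $- \frac{107}{10} \approx -10.7$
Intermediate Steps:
$Y{\left(v \right)} = v^{2} + 9 v$ ($Y{\left(v \right)} = \left(v^{2} + 8 v\right) + v = v^{2} + 9 v$)
$w = \frac{1}{20}$ ($w = \frac{0 - 1}{-7 - 13} = - \frac{1}{-20} = \left(-1\right) \left(- \frac{1}{20}\right) = \frac{1}{20} \approx 0.05$)
$\left(-1 + 3 \left(-3\right)\right) + Y{\left(-2 \right)} w = \left(-1 + 3 \left(-3\right)\right) + - 2 \left(9 - 2\right) \frac{1}{20} = \left(-1 - 9\right) + \left(-2\right) 7 \cdot \frac{1}{20} = -10 - \frac{7}{10} = - \frac{107}{10}$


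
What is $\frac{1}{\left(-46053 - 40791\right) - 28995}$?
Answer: $- \frac{1}{115839} \approx -8.6327 \cdot 10^{-6}$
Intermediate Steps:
$\frac{1}{\left(-46053 - 40791\right) - 28995} = \frac{1}{-86844 - 28995} = \frac{1}{-115839} = - \frac{1}{115839}$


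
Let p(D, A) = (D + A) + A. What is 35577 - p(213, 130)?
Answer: 35104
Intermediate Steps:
p(D, A) = D + 2*A (p(D, A) = (A + D) + A = D + 2*A)
35577 - p(213, 130) = 35577 - (213 + 2*130) = 35577 - (213 + 260) = 35577 - 1*473 = 35577 - 473 = 35104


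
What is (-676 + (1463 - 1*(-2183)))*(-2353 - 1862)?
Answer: -12518550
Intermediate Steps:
(-676 + (1463 - 1*(-2183)))*(-2353 - 1862) = (-676 + (1463 + 2183))*(-4215) = (-676 + 3646)*(-4215) = 2970*(-4215) = -12518550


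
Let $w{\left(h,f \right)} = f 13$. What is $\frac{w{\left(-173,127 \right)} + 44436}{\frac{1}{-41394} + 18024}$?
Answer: $\frac{1907725278}{746085455} \approx 2.557$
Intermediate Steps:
$w{\left(h,f \right)} = 13 f$
$\frac{w{\left(-173,127 \right)} + 44436}{\frac{1}{-41394} + 18024} = \frac{13 \cdot 127 + 44436}{\frac{1}{-41394} + 18024} = \frac{1651 + 44436}{- \frac{1}{41394} + 18024} = \frac{46087}{\frac{746085455}{41394}} = 46087 \cdot \frac{41394}{746085455} = \frac{1907725278}{746085455}$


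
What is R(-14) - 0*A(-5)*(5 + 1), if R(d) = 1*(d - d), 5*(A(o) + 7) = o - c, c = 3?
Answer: 0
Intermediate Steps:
A(o) = -38/5 + o/5 (A(o) = -7 + (o - 1*3)/5 = -7 + (o - 3)/5 = -7 + (-3 + o)/5 = -7 + (-⅗ + o/5) = -38/5 + o/5)
R(d) = 0 (R(d) = 1*0 = 0)
R(-14) - 0*A(-5)*(5 + 1) = 0 - 0*(-38/5 + (⅕)*(-5))*(5 + 1) = 0 - 0*(-38/5 - 1)*6 = 0 - 0*(-43/5)*6 = 0 - 0*6 = 0 - 1*0 = 0 + 0 = 0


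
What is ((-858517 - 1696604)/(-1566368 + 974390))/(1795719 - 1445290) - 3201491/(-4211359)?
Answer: 13022511574543831/17130013098262858 ≈ 0.76022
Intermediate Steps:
((-858517 - 1696604)/(-1566368 + 974390))/(1795719 - 1445290) - 3201491/(-4211359) = -2555121/(-591978)/350429 - 3201491*(-1/4211359) = -2555121*(-1/591978)*(1/350429) + 188323/247727 = (851707/197326)*(1/350429) + 188323/247727 = 851707/69148752854 + 188323/247727 = 13022511574543831/17130013098262858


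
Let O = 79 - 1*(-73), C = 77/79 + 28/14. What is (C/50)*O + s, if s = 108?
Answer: 46232/395 ≈ 117.04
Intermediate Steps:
C = 235/79 (C = 77*(1/79) + 28*(1/14) = 77/79 + 2 = 235/79 ≈ 2.9747)
O = 152 (O = 79 + 73 = 152)
(C/50)*O + s = ((235/79)/50)*152 + 108 = ((235/79)*(1/50))*152 + 108 = (47/790)*152 + 108 = 3572/395 + 108 = 46232/395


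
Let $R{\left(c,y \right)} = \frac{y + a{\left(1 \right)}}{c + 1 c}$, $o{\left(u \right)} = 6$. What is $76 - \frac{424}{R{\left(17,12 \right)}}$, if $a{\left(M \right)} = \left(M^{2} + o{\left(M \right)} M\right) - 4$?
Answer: $- \frac{13276}{15} \approx -885.07$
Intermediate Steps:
$a{\left(M \right)} = -4 + M^{2} + 6 M$ ($a{\left(M \right)} = \left(M^{2} + 6 M\right) - 4 = -4 + M^{2} + 6 M$)
$R{\left(c,y \right)} = \frac{3 + y}{2 c}$ ($R{\left(c,y \right)} = \frac{y + \left(-4 + 1^{2} + 6 \cdot 1\right)}{c + 1 c} = \frac{y + \left(-4 + 1 + 6\right)}{c + c} = \frac{y + 3}{2 c} = \left(3 + y\right) \frac{1}{2 c} = \frac{3 + y}{2 c}$)
$76 - \frac{424}{R{\left(17,12 \right)}} = 76 - \frac{424}{\frac{1}{2} \cdot \frac{1}{17} \left(3 + 12\right)} = 76 - \frac{424}{\frac{1}{2} \cdot \frac{1}{17} \cdot 15} = 76 - \frac{424}{\frac{15}{34}} = 76 - \frac{14416}{15} = - \frac{13276}{15}$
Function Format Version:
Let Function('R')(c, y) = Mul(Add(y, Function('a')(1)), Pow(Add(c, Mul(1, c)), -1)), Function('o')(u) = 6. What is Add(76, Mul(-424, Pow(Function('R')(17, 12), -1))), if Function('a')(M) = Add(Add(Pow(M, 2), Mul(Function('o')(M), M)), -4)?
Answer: Rational(-13276, 15) ≈ -885.07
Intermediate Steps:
Function('a')(M) = Add(-4, Pow(M, 2), Mul(6, M)) (Function('a')(M) = Add(Add(Pow(M, 2), Mul(6, M)), -4) = Add(-4, Pow(M, 2), Mul(6, M)))
Function('R')(c, y) = Mul(Rational(1, 2), Pow(c, -1), Add(3, y)) (Function('R')(c, y) = Mul(Add(y, Add(-4, Pow(1, 2), Mul(6, 1))), Pow(Add(c, Mul(1, c)), -1)) = Mul(Add(y, Add(-4, 1, 6)), Pow(Add(c, c), -1)) = Mul(Add(y, 3), Pow(Mul(2, c), -1)) = Mul(Add(3, y), Mul(Rational(1, 2), Pow(c, -1))) = Mul(Rational(1, 2), Pow(c, -1), Add(3, y)))
Add(76, Mul(-424, Pow(Function('R')(17, 12), -1))) = Add(76, Mul(-424, Pow(Mul(Rational(1, 2), Pow(17, -1), Add(3, 12)), -1))) = Add(76, Mul(-424, Pow(Mul(Rational(1, 2), Rational(1, 17), 15), -1))) = Add(76, Mul(-424, Pow(Rational(15, 34), -1))) = Add(76, Mul(-424, Rational(34, 15))) = Add(76, Rational(-14416, 15)) = Rational(-13276, 15)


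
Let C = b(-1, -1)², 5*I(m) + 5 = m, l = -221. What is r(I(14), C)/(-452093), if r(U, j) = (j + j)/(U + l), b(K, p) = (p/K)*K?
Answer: 5/247746964 ≈ 2.0182e-8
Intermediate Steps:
I(m) = -1 + m/5
b(K, p) = p
C = 1 (C = (-1)² = 1)
r(U, j) = 2*j/(-221 + U) (r(U, j) = (j + j)/(U - 221) = (2*j)/(-221 + U) = 2*j/(-221 + U))
r(I(14), C)/(-452093) = (2*1/(-221 + (-1 + (⅕)*14)))/(-452093) = (2*1/(-221 + (-1 + 14/5)))*(-1/452093) = (2*1/(-221 + 9/5))*(-1/452093) = (2*1/(-1096/5))*(-1/452093) = (2*1*(-5/1096))*(-1/452093) = -5/548*(-1/452093) = 5/247746964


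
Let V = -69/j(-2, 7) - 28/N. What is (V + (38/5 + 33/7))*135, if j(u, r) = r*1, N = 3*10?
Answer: 1440/7 ≈ 205.71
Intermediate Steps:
N = 30
j(u, r) = r
V = -1133/105 (V = -69/7 - 28/30 = -69*⅐ - 28*1/30 = -69/7 - 14/15 = -1133/105 ≈ -10.790)
(V + (38/5 + 33/7))*135 = (-1133/105 + (38/5 + 33/7))*135 = (-1133/105 + 431/35)*135 = (32/21)*135 = 1440/7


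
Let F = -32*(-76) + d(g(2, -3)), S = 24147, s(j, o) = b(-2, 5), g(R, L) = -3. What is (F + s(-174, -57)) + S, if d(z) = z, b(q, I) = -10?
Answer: 26566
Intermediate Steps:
s(j, o) = -10
F = 2429 (F = -32*(-76) - 3 = 2432 - 3 = 2429)
(F + s(-174, -57)) + S = (2429 - 10) + 24147 = 2419 + 24147 = 26566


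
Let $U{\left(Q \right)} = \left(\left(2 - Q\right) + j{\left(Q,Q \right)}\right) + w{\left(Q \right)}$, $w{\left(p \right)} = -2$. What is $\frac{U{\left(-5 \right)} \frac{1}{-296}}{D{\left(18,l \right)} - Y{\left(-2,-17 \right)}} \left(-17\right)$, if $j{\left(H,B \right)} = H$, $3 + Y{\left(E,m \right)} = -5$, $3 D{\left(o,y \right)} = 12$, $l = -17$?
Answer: $0$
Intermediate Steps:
$D{\left(o,y \right)} = 4$ ($D{\left(o,y \right)} = \frac{1}{3} \cdot 12 = 4$)
$Y{\left(E,m \right)} = -8$ ($Y{\left(E,m \right)} = -3 - 5 = -8$)
$U{\left(Q \right)} = 0$ ($U{\left(Q \right)} = \left(\left(2 - Q\right) + Q\right) - 2 = 2 - 2 = 0$)
$\frac{U{\left(-5 \right)} \frac{1}{-296}}{D{\left(18,l \right)} - Y{\left(-2,-17 \right)}} \left(-17\right) = \frac{0 \frac{1}{-296}}{4 - -8} \left(-17\right) = \frac{0 \left(- \frac{1}{296}\right)}{4 + 8} \left(-17\right) = \frac{0}{12} \left(-17\right) = 0 \cdot \frac{1}{12} \left(-17\right) = 0 \left(-17\right) = 0$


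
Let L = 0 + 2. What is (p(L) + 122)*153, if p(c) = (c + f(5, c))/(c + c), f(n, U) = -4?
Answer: 37179/2 ≈ 18590.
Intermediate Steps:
L = 2
p(c) = (-4 + c)/(2*c) (p(c) = (c - 4)/(c + c) = (-4 + c)/((2*c)) = (-4 + c)*(1/(2*c)) = (-4 + c)/(2*c))
(p(L) + 122)*153 = ((1/2)*(-4 + 2)/2 + 122)*153 = ((1/2)*(1/2)*(-2) + 122)*153 = (-1/2 + 122)*153 = (243/2)*153 = 37179/2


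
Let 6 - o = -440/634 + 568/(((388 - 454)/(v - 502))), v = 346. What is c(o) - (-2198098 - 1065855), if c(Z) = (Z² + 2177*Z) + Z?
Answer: 26008068989849/12159169 ≈ 2.1390e+6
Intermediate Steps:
o = -4658114/3487 (o = 6 - (-440/634 + 568/(((388 - 454)/(346 - 502)))) = 6 - (-440*1/634 + 568/((-66/(-156)))) = 6 - (-220/317 + 568/((-66*(-1/156)))) = 6 - (-220/317 + 568/(11/26)) = 6 - (-220/317 + 568*(26/11)) = 6 - (-220/317 + 14768/11) = 6 - 1*4679036/3487 = 6 - 4679036/3487 = -4658114/3487 ≈ -1335.9)
c(Z) = Z² + 2178*Z
c(o) - (-2198098 - 1065855) = -4658114*(2178 - 4658114/3487)/3487 - (-2198098 - 1065855) = -4658114/3487*2936572/3487 - 1*(-3263953) = -13678887145208/12159169 + 3263953 = 26008068989849/12159169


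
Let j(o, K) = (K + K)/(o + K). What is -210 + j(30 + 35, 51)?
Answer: -12129/58 ≈ -209.12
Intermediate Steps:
j(o, K) = 2*K/(K + o) (j(o, K) = (2*K)/(K + o) = 2*K/(K + o))
-210 + j(30 + 35, 51) = -210 + 2*51/(51 + (30 + 35)) = -210 + 2*51/(51 + 65) = -210 + 2*51/116 = -210 + 2*51*(1/116) = -210 + 51/58 = -12129/58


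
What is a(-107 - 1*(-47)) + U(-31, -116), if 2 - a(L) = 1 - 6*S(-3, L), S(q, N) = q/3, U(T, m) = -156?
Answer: -161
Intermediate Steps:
S(q, N) = q/3 (S(q, N) = q*(⅓) = q/3)
a(L) = -5 (a(L) = 2 - (1 - 2*(-3)) = 2 - (1 - 6*(-1)) = 2 - (1 + 6) = 2 - 1*7 = 2 - 7 = -5)
a(-107 - 1*(-47)) + U(-31, -116) = -5 - 156 = -161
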